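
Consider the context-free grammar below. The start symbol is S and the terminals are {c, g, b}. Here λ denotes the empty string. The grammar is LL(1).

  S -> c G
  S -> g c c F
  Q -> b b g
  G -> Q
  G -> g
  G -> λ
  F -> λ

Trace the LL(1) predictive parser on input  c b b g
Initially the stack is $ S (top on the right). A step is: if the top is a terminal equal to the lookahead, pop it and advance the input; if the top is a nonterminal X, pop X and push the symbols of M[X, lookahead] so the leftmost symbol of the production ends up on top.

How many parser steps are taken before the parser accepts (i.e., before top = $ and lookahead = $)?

     Stack    Input      Action
  1  $ S      c b b g $  expand S -> c G
  2  $ G c    c b b g $  match c
  3  $ G      b b g $    expand G -> Q
  4  $ Q      b b g $    expand Q -> b b g
  5  $ g b b  b b g $    match b
  6  $ g b    b g $      match b
  7  $ g      g $        match g
Accept reached after 7 steps.

7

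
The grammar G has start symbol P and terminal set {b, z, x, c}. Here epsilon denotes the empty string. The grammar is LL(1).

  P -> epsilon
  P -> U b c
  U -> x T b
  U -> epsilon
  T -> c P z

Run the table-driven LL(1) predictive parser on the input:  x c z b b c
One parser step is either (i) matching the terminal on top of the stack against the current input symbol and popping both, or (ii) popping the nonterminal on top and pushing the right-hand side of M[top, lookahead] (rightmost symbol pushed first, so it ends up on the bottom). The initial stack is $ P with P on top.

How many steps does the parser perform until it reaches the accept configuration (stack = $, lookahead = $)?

10

      Stack          Input          Action
   1  $ P            x c z b b c $  expand P -> U b c
   2  $ c b U        x c z b b c $  expand U -> x T b
   3  $ c b b T x    x c z b b c $  match x
   4  $ c b b T      c z b b c $    expand T -> c P z
   5  $ c b b z P c  c z b b c $    match c
   6  $ c b b z P    z b b c $      expand P -> epsilon
   7  $ c b b z      z b b c $      match z
   8  $ c b b        b b c $        match b
   9  $ c b          b c $          match b
  10  $ c            c $            match c
Accept reached after 10 steps.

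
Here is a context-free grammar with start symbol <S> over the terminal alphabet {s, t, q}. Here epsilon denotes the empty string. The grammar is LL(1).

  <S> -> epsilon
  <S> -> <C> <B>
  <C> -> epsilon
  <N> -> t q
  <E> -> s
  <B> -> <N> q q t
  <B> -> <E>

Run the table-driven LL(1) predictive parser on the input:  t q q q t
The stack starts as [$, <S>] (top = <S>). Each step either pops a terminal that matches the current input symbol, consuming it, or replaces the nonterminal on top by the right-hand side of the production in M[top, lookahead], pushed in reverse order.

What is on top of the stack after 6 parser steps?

step 1: stack=$ <S>  input=t q q q t $  — expand <S> -> <C> <B>
step 2: stack=$ <B> <C>  input=t q q q t $  — expand <C> -> epsilon
step 3: stack=$ <B>  input=t q q q t $  — expand <B> -> <N> q q t
step 4: stack=$ t q q <N>  input=t q q q t $  — expand <N> -> t q
step 5: stack=$ t q q q t  input=t q q q t $  — match t
step 6: stack=$ t q q q  input=q q q t $  — match q
Stack after step 6: $ t q q (top = q).

q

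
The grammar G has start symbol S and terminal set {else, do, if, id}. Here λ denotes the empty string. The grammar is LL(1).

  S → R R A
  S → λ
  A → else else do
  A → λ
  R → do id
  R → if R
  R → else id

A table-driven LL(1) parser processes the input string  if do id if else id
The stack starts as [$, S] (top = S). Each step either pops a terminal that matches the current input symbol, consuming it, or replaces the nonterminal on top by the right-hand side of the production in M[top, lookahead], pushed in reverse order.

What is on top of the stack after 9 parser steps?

     Stack        Input                  Action
  1  $ S          if do id if else id $  expand S → R R A
  2  $ A R R      if do id if else id $  expand R → if R
  3  $ A R R if   if do id if else id $  match if
  4  $ A R R      do id if else id $     expand R → do id
  5  $ A R id do  do id if else id $     match do
  6  $ A R id     id if else id $        match id
  7  $ A R        if else id $           expand R → if R
  8  $ A R if     if else id $           match if
  9  $ A R        else id $              expand R → else id
Stack after step 9: $ A id else (top = else).

else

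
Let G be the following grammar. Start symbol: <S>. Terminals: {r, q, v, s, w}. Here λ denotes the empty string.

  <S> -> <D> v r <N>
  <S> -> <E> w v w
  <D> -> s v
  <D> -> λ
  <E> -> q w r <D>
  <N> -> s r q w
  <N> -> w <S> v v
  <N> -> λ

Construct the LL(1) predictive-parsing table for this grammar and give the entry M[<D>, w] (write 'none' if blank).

<D> -> λ

FIRST(<D>): from <D>->s v we get {s}; from <D>->λ we get {λ}. So FIRST(<D>) = {λ, s}.
FIRST(<E>): from <E>->q w r <D> we get {q}. So FIRST(<E>) = {q}.
FIRST(<N>): from <N>->s r q w we get {s}; from <N>->w <S> v v we get {w}; from <N>->λ we get {λ}. So FIRST(<N>) = {λ, s, w}.
FIRST(<S>): from <S>-><D> v r <N> we get {s, v}; from <S>-><E> w v w we get {q}. So FIRST(<S>) = {q, s, v}.
FOLLOW(<S>) includes $ since <S> is the start symbol.
FOLLOW(<E>): in <S>-><E> w v w, <E> is followed by w v w with FIRST {w}. Thus FOLLOW(<E>) = {w}.
FOLLOW(<D>): in <S>-><D> v r <N>, <D> is followed by v r <N> with FIRST {v}; in <E>->q w r <D>, the suffix after <D> is empty, so FOLLOW(<D>) ⊇ FOLLOW(<E>) = {w}. Thus FOLLOW(<D>) = {v, w}.
For <D> -> s v: FIRST(s v) = {s}, so it goes in M[<D>, t] for t ∈ {s}.
For <D> -> λ: FIRST(λ) = {λ}, so it goes in M[<D>, t] for t ∈ {}; since λ ∈ FIRST, also for every t ∈ FOLLOW(<D>) = {v, w}.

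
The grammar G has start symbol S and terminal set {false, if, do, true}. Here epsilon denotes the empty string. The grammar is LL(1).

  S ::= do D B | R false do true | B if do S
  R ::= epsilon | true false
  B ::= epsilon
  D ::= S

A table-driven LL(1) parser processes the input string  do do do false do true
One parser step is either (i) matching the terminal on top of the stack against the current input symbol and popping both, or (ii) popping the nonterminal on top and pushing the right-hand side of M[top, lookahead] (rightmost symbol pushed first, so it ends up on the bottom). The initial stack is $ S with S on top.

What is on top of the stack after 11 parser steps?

false

step 1: stack=$ S  input=do do do false do true $  — expand S ::= do D B
step 2: stack=$ B D do  input=do do do false do true $  — match do
step 3: stack=$ B D  input=do do false do true $  — expand D ::= S
step 4: stack=$ B S  input=do do false do true $  — expand S ::= do D B
step 5: stack=$ B B D do  input=do do false do true $  — match do
step 6: stack=$ B B D  input=do false do true $  — expand D ::= S
step 7: stack=$ B B S  input=do false do true $  — expand S ::= do D B
step 8: stack=$ B B B D do  input=do false do true $  — match do
step 9: stack=$ B B B D  input=false do true $  — expand D ::= S
step 10: stack=$ B B B S  input=false do true $  — expand S ::= R false do true
step 11: stack=$ B B B true do false R  input=false do true $  — expand R ::= epsilon
Stack after step 11: $ B B B true do false (top = false).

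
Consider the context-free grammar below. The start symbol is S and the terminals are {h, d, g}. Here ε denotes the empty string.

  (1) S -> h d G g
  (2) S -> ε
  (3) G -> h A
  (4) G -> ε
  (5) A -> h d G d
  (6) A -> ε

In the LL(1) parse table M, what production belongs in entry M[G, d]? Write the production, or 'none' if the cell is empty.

FIRST(S): from S->h d G g we get {h}; from S->ε we get {ε}. So FIRST(S) = {ε, h}.
FIRST(G): from G->h A we get {h}; from G->ε we get {ε}. So FIRST(G) = {ε, h}.
FIRST(A): from A->h d G d we get {h}; from A->ε we get {ε}. So FIRST(A) = {ε, h}.
FOLLOW(S) includes $ since S is the start symbol.
FOLLOW(G): in S->h d G g, G is followed by g with FIRST {g}; in A->h d G d, G is followed by d with FIRST {d}. Thus FOLLOW(G) = {d, g}.
For G -> h A: FIRST(h A) = {h}, so it goes in M[G, t] for t ∈ {h}.
For G -> ε: FIRST(ε) = {ε}, so it goes in M[G, t] for t ∈ {}; since ε ∈ FIRST, also for every t ∈ FOLLOW(G) = {d, g}.

G -> ε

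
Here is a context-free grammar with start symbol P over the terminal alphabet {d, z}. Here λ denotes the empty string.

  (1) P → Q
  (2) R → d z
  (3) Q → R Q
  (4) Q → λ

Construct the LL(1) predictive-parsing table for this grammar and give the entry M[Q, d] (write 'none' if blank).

Q → R Q

FIRST(R): from R→d z we get {d}. So FIRST(R) = {d}.
FIRST(Q): from Q→R Q we get {d}; from Q→λ we get {λ}. So FIRST(Q) = {λ, d}.
FIRST(P): from P→Q we get {λ, d}. So FIRST(P) = {λ, d}.
FOLLOW(P) includes $ since P is the start symbol.
FOLLOW(P): P appears on no right-hand side. Thus FOLLOW(P) = {$}.
FOLLOW(Q): in P→Q, the suffix after Q is empty, so FOLLOW(Q) ⊇ FOLLOW(P) = {$}; in Q→R Q, the suffix after Q is empty (adds nothing new). Thus FOLLOW(Q) = {$}.
For Q → R Q: FIRST(R Q) = {d}, so it goes in M[Q, t] for t ∈ {d}.
For Q → λ: FIRST(λ) = {λ}, so it goes in M[Q, t] for t ∈ {}; since λ ∈ FIRST, also for every t ∈ FOLLOW(Q) = {$}.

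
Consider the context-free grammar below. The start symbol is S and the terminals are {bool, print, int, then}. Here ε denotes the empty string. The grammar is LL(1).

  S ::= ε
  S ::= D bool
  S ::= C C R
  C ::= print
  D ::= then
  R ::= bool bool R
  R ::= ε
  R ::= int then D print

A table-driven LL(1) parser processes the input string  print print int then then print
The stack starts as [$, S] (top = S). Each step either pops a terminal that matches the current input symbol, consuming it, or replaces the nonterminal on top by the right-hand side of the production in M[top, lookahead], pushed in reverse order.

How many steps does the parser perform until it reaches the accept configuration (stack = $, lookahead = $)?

      Stack               Input                              Action
   1  $ S                 print print int then then print $  expand S ::= C C R
   2  $ R C C             print print int then then print $  expand C ::= print
   3  $ R C print         print print int then then print $  match print
   4  $ R C               print int then then print $        expand C ::= print
   5  $ R print           print int then then print $        match print
   6  $ R                 int then then print $              expand R ::= int then D print
   7  $ print D then int  int then then print $              match int
   8  $ print D then      then then print $                  match then
   9  $ print D           then print $                       expand D ::= then
  10  $ print then        then print $                       match then
  11  $ print             print $                            match print
Accept reached after 11 steps.

11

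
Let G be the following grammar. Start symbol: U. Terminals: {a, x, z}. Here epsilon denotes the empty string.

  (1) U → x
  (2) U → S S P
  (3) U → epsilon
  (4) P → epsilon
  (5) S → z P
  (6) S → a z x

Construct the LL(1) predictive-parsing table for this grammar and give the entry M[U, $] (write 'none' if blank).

U → epsilon

FIRST(P) = {epsilon}
FIRST(S) = {a, z}
FIRST(U) = {epsilon, a, x, z}  (via S S P)
FOLLOW(U) includes $ since U is the start symbol.
FOLLOW(U): U appears on no right-hand side. Thus FOLLOW(U) = {$}.
For U → x: FIRST(x) = {x}, so it goes in M[U, t] for t ∈ {x}.
For U → S S P: FIRST(S S P) = {a, z}, so it goes in M[U, t] for t ∈ {a, z}.
For U → epsilon: FIRST(epsilon) = {epsilon}, so it goes in M[U, t] for t ∈ {}; since epsilon ∈ FIRST, also for every t ∈ FOLLOW(U) = {$}.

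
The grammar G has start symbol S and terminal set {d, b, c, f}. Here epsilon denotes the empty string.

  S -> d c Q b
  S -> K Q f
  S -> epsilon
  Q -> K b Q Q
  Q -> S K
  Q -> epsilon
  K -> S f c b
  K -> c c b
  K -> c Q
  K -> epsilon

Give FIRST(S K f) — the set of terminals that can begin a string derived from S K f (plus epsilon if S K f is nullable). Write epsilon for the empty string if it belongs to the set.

FIRST(S): from S->d c Q b we get {d}; from S->K Q f we get {b, c, d, f}; from S->epsilon we get {epsilon}. So FIRST(S) = {epsilon, b, c, d, f}.
FIRST(K): from K->S f c b we get {b, c, d, f}; from K->c c b we get {c}; from K->c Q we get {c}; from K->epsilon we get {epsilon}. So FIRST(K) = {epsilon, b, c, d, f}.
FIRST(Q): from Q->K b Q Q we get {b, c, d, f}; from Q->S K we get {epsilon, b, c, d, f}; from Q->epsilon we get {epsilon}. So FIRST(Q) = {epsilon, b, c, d, f}.
FIRST(S K f): take FIRST of each symbol in turn, carrying on past any symbol whose FIRST contains epsilon; result {b, c, d, f}.

{b, c, d, f}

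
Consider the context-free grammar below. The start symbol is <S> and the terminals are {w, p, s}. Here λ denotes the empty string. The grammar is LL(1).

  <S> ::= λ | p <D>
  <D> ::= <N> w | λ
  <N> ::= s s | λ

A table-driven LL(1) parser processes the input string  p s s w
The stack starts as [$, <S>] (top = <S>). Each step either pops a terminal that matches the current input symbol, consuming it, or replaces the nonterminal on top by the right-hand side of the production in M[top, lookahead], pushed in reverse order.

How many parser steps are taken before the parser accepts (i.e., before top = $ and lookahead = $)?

7

step 1: stack=$ <S>  input=p s s w $  — expand <S> ::= p <D>
step 2: stack=$ <D> p  input=p s s w $  — match p
step 3: stack=$ <D>  input=s s w $  — expand <D> ::= <N> w
step 4: stack=$ w <N>  input=s s w $  — expand <N> ::= s s
step 5: stack=$ w s s  input=s s w $  — match s
step 6: stack=$ w s  input=s w $  — match s
step 7: stack=$ w  input=w $  — match w
Accept reached after 7 steps.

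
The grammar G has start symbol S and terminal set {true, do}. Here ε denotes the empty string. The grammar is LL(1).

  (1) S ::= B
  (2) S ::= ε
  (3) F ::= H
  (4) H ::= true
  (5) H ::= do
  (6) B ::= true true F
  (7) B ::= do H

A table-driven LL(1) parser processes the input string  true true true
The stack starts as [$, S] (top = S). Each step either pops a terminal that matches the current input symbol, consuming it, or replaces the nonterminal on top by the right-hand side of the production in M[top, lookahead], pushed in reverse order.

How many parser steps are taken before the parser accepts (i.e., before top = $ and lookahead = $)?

step 1: stack=$ S  input=true true true $  — expand S ::= B
step 2: stack=$ B  input=true true true $  — expand B ::= true true F
step 3: stack=$ F true true  input=true true true $  — match true
step 4: stack=$ F true  input=true true $  — match true
step 5: stack=$ F  input=true $  — expand F ::= H
step 6: stack=$ H  input=true $  — expand H ::= true
step 7: stack=$ true  input=true $  — match true
Accept reached after 7 steps.

7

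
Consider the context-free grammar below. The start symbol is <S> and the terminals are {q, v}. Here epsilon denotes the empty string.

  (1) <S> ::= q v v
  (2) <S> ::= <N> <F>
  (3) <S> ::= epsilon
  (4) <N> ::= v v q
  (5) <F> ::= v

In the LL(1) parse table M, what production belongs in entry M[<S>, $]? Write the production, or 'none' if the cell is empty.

<S> ::= epsilon

FIRST(<N>): from <N>::=v v q we get {v}. So FIRST(<N>) = {v}.
FIRST(<F>): from <F>::=v we get {v}. So FIRST(<F>) = {v}.
FIRST(<S>): from <S>::=q v v we get {q}; from <S>::=<N> <F> we get {v}; from <S>::=epsilon we get {epsilon}. So FIRST(<S>) = {epsilon, q, v}.
FOLLOW(<S>) includes $ since <S> is the start symbol.
FOLLOW(<S>): <S> appears on no right-hand side. Thus FOLLOW(<S>) = {$}.
For <S> ::= q v v: FIRST(q v v) = {q}, so it goes in M[<S>, t] for t ∈ {q}.
For <S> ::= <N> <F>: FIRST(<N> <F>) = {v}, so it goes in M[<S>, t] for t ∈ {v}.
For <S> ::= epsilon: FIRST(epsilon) = {epsilon}, so it goes in M[<S>, t] for t ∈ {}; since epsilon ∈ FIRST, also for every t ∈ FOLLOW(<S>) = {$}.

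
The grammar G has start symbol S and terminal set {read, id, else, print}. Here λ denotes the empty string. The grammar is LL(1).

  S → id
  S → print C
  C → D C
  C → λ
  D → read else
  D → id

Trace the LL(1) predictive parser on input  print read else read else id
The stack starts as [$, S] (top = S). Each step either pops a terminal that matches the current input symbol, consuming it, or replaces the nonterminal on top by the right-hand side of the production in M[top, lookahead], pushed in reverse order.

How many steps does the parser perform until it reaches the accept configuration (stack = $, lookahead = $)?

14

      Stack          Input                           Action
   1  $ S            print read else read else id $  expand S → print C
   2  $ C print      print read else read else id $  match print
   3  $ C            read else read else id $        expand C → D C
   4  $ C D          read else read else id $        expand D → read else
   5  $ C else read  read else read else id $        match read
   6  $ C else       else read else id $             match else
   7  $ C            read else id $                  expand C → D C
   8  $ C D          read else id $                  expand D → read else
   9  $ C else read  read else id $                  match read
  10  $ C else       else id $                       match else
  11  $ C            id $                            expand C → D C
  12  $ C D          id $                            expand D → id
  13  $ C id         id $                            match id
  14  $ C            $                               expand C → λ
Accept reached after 14 steps.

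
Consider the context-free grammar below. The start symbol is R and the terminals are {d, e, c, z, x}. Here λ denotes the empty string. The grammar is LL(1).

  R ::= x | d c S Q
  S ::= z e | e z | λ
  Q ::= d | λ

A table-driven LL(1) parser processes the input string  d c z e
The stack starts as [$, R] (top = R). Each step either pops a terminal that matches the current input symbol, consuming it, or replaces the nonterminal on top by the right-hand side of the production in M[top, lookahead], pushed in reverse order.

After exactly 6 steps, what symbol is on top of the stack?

Q

step 1: stack=$ R  input=d c z e $  — expand R ::= d c S Q
step 2: stack=$ Q S c d  input=d c z e $  — match d
step 3: stack=$ Q S c  input=c z e $  — match c
step 4: stack=$ Q S  input=z e $  — expand S ::= z e
step 5: stack=$ Q e z  input=z e $  — match z
step 6: stack=$ Q e  input=e $  — match e
Stack after step 6: $ Q (top = Q).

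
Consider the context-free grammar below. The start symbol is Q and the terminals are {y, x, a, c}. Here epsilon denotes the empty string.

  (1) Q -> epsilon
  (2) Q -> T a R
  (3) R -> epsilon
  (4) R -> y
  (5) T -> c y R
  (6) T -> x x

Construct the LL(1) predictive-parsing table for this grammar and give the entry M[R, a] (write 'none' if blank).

FIRST(R) = {epsilon, y}
FIRST(T) = {c, x}
FIRST(Q) = {epsilon, c, x}  (via T a R)
FOLLOW(Q) includes $ since Q is the start symbol.
FOLLOW(Q): Q appears on no right-hand side. Thus FOLLOW(Q) = {$}.
FOLLOW(T): in Q->T a R, T is followed by a R with FIRST {a}. Thus FOLLOW(T) = {a}.
FOLLOW(R): in Q->T a R, the suffix after R is empty, so FOLLOW(R) ⊇ FOLLOW(Q) = {$}; in T->c y R, the suffix after R is empty, so FOLLOW(R) ⊇ FOLLOW(T) = {a}. Thus FOLLOW(R) = {$, a}.
For R -> epsilon: FIRST(epsilon) = {epsilon}, so it goes in M[R, t] for t ∈ {}; since epsilon ∈ FIRST, also for every t ∈ FOLLOW(R) = {$, a}.
For R -> y: FIRST(y) = {y}, so it goes in M[R, t] for t ∈ {y}.

R -> epsilon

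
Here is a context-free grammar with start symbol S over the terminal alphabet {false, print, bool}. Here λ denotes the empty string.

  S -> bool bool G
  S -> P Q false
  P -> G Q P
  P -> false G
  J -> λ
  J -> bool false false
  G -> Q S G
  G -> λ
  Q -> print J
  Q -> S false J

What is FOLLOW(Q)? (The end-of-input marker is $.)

{bool, false, print}

FIRST(J) = {λ, bool}
FIRST(S) = {bool, false, print}  (via P Q false)
FIRST(Q) = {bool, false, print}  (via S false J)
FIRST(G) = {λ, bool, false, print}  (via Q S G)
FIRST(P) = {bool, false, print}  (via G Q P)
FOLLOW(S) includes $ since S is the start symbol.
FOLLOW(P): in S->P Q false, P is followed by Q false with FIRST {bool, false, print}; in P->G Q P, the suffix after P is empty (adds nothing new). Thus FOLLOW(P) = {bool, false, print}.
FOLLOW(Q): in S->P Q false, Q is followed by false with FIRST {false}; in P->G Q P, Q is followed by P with FIRST {bool, false, print}; in G->Q S G, Q is followed by S G with FIRST {bool, false, print}. Thus FOLLOW(Q) = {bool, false, print}.
FOLLOW(J): in Q->print J, the suffix after J is empty, so FOLLOW(J) ⊇ FOLLOW(Q) = {bool, false, print}; in Q->S false J, the suffix after J is empty, so FOLLOW(J) ⊇ FOLLOW(Q) = {bool, false, print}. Thus FOLLOW(J) = {bool, false, print}.
FOLLOW(S): in G->Q S G, S is followed by G with FIRST {λ, bool, false, print}; in G->Q S G, the suffix after S is nullable, so FOLLOW(S) ⊇ FOLLOW(G) = {$, bool, false, print}; in Q->S false J, S is followed by false J with FIRST {false}. Thus FOLLOW(S) = {$, bool, false, print}.
FOLLOW(G): in S->bool bool G, the suffix after G is empty, so FOLLOW(G) ⊇ FOLLOW(S) = {$, bool, false, print}; in P->G Q P, G is followed by Q P with FIRST {bool, false, print}; in P->false G, the suffix after G is empty, so FOLLOW(G) ⊇ FOLLOW(P) = {bool, false, print}; in G->Q S G, the suffix after G is empty (adds nothing new). Thus FOLLOW(G) = {$, bool, false, print}.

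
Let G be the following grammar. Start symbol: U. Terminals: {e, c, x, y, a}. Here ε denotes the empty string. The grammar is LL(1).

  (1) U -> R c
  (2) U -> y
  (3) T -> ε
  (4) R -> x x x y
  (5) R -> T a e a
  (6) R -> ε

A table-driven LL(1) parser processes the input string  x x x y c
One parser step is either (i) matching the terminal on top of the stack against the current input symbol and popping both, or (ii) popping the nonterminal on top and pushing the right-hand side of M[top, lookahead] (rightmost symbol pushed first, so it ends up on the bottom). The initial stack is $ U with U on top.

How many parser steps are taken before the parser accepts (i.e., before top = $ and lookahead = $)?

     Stack        Input        Action
  1  $ U          x x x y c $  expand U -> R c
  2  $ c R        x x x y c $  expand R -> x x x y
  3  $ c y x x x  x x x y c $  match x
  4  $ c y x x    x x y c $    match x
  5  $ c y x      x y c $      match x
  6  $ c y        y c $        match y
  7  $ c          c $          match c
Accept reached after 7 steps.

7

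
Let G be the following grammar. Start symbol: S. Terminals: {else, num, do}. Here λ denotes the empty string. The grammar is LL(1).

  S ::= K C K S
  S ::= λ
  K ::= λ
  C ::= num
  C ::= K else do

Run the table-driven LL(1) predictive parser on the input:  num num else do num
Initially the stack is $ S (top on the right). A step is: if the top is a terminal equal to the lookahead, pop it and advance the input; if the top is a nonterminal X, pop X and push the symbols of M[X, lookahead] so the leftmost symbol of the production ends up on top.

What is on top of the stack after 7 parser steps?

C

     Stack      Input                  Action
  1  $ S        num num else do num $  expand S ::= K C K S
  2  $ S K C K  num num else do num $  expand K ::= λ
  3  $ S K C    num num else do num $  expand C ::= num
  4  $ S K num  num num else do num $  match num
  5  $ S K      num else do num $      expand K ::= λ
  6  $ S        num else do num $      expand S ::= K C K S
  7  $ S K C K  num else do num $      expand K ::= λ
Stack after step 7: $ S K C (top = C).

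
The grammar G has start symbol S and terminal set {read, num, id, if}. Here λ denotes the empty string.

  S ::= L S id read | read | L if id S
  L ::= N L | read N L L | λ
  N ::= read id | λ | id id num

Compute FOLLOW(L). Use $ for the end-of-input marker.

FIRST(N): from N::=read id we get {read}; from N::=λ we get {λ}; from N::=id id num we get {id}. So FIRST(N) = {λ, id, read}.
FIRST(L): from L::=N L we get {λ, id, read}; from L::=read N L L we get {read}; from L::=λ we get {λ}. So FIRST(L) = {λ, id, read}.
FIRST(S): from S::=L S id read we get {id, if, read}; from S::=read we get {read}; from S::=L if id S we get {id, if, read}. So FIRST(S) = {id, if, read}.
FOLLOW(S) includes $ since S is the start symbol.
FOLLOW(S): in S::=L S id read, S is followed by id read with FIRST {id}; in S::=L if id S, the suffix after S is empty (adds nothing new). Thus FOLLOW(S) = {$, id}.
FOLLOW(L): in S::=L S id read, L is followed by S id read with FIRST {id, if, read}; in S::=L if id S, L is followed by if id S with FIRST {if}; in L::=N L, the suffix after L is empty (adds nothing new); in L::=read N L L (occurrence 1), L is followed by L with FIRST {λ, id, read}; in L::=read N L L (occurrence 1), the suffix after L is nullable (adds nothing new); in L::=read N L L (occurrence 2), the suffix after L is empty (adds nothing new). Thus FOLLOW(L) = {id, if, read}.
FOLLOW(N): in L::=N L, N is followed by L with FIRST {λ, id, read}; in L::=N L, the suffix after N is nullable, so FOLLOW(N) ⊇ FOLLOW(L) = {id, if, read}; in L::=read N L L, N is followed by L L with FIRST {λ, id, read}; in L::=read N L L, the suffix after N is nullable, so FOLLOW(N) ⊇ FOLLOW(L) = {id, if, read}. Thus FOLLOW(N) = {id, if, read}.

{id, if, read}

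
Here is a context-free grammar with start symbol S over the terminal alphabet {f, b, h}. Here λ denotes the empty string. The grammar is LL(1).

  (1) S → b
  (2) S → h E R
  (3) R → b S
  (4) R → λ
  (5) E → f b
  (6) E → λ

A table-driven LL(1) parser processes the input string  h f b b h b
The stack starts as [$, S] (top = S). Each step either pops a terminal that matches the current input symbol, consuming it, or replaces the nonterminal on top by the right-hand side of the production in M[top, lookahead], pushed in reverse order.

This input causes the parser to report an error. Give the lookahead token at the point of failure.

      Stack    Input          Action
   1  $ S      h f b b h b $  expand S → h E R
   2  $ R E h  h f b b h b $  match h
   3  $ R E    f b b h b $    expand E → f b
   4  $ R b f  f b b h b $    match f
   5  $ R b    b b h b $      match b
   6  $ R      b h b $        expand R → b S
   7  $ S b    b h b $        match b
   8  $ S      h b $          expand S → h E R
   9  $ R E h  h b $          match h
  10  $ R E    b $            expand E → λ
  11  $ R      b $            expand R → b S
  12  $ S b    b $            match b
  13  $ S      $              error: M[S, $] is empty

$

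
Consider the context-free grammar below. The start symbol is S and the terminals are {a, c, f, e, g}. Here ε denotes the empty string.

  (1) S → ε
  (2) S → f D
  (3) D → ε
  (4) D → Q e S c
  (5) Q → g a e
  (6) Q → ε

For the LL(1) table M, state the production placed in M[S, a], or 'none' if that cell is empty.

none

FIRST(S): from S→ε we get {ε}; from S→f D we get {f}. So FIRST(S) = {ε, f}.
FIRST(Q): from Q→g a e we get {g}; from Q→ε we get {ε}. So FIRST(Q) = {ε, g}.
FIRST(D): from D→ε we get {ε}; from D→Q e S c we get {e, g}. So FIRST(D) = {ε, e, g}.
FOLLOW(S) includes $ since S is the start symbol.
FOLLOW(S): in D→Q e S c, S is followed by c with FIRST {c}. Thus FOLLOW(S) = {$, c}.
For S → ε: FIRST(ε) = {ε}, so it goes in M[S, t] for t ∈ {}; since ε ∈ FIRST, also for every t ∈ FOLLOW(S) = {$, c}.
For S → f D: FIRST(f D) = {f}, so it goes in M[S, t] for t ∈ {f}.
None of these place a production in M[S, a].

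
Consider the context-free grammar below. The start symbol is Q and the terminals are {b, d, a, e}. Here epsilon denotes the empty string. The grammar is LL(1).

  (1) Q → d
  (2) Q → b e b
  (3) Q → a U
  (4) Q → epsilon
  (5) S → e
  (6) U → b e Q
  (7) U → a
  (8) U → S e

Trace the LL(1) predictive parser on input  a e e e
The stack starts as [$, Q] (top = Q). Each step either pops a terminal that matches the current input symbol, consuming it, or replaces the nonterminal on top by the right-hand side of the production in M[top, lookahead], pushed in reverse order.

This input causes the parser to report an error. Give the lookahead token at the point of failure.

e

step 1: stack=$ Q  input=a e e e $  — expand Q → a U
step 2: stack=$ U a  input=a e e e $  — match a
step 3: stack=$ U  input=e e e $  — expand U → S e
step 4: stack=$ e S  input=e e e $  — expand S → e
step 5: stack=$ e e  input=e e e $  — match e
step 6: stack=$ e  input=e e $  — match e
step 7: stack=$  input=e $  — error: stack empty but input remains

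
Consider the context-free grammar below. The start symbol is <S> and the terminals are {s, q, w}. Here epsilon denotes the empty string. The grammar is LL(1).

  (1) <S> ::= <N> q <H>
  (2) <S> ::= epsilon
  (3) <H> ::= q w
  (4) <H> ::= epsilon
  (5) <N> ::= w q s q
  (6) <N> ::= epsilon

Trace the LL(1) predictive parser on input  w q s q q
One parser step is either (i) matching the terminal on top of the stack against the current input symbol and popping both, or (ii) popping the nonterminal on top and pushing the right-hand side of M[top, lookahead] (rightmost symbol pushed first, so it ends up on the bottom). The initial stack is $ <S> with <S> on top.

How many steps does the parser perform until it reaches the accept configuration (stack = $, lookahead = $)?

8

     Stack            Input        Action
  1  $ <S>            w q s q q $  expand <S> ::= <N> q <H>
  2  $ <H> q <N>      w q s q q $  expand <N> ::= w q s q
  3  $ <H> q q s q w  w q s q q $  match w
  4  $ <H> q q s q    q s q q $    match q
  5  $ <H> q q s      s q q $      match s
  6  $ <H> q q        q q $        match q
  7  $ <H> q          q $          match q
  8  $ <H>            $            expand <H> ::= epsilon
Accept reached after 8 steps.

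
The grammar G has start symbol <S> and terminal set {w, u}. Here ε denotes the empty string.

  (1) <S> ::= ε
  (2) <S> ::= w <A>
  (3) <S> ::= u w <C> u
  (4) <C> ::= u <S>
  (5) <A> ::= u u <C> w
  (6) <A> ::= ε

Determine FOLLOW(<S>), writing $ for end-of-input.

{$, u, w}

FIRST(<S>): from <S>::=ε we get {ε}; from <S>::=w <A> we get {w}; from <S>::=u w <C> u we get {u}. So FIRST(<S>) = {ε, u, w}.
FIRST(<C>): from <C>::=u <S> we get {u}. So FIRST(<C>) = {u}.
FIRST(<A>): from <A>::=u u <C> w we get {u}; from <A>::=ε we get {ε}. So FIRST(<A>) = {ε, u}.
FOLLOW(<S>) includes $ since <S> is the start symbol.
FOLLOW(<C>): in <S>::=u w <C> u, <C> is followed by u with FIRST {u}; in <A>::=u u <C> w, <C> is followed by w with FIRST {w}. Thus FOLLOW(<C>) = {u, w}.
FOLLOW(<S>): in <C>::=u <S>, the suffix after <S> is empty, so FOLLOW(<S>) ⊇ FOLLOW(<C>) = {u, w}. Thus FOLLOW(<S>) = {$, u, w}.
FOLLOW(<A>): in <S>::=w <A>, the suffix after <A> is empty, so FOLLOW(<A>) ⊇ FOLLOW(<S>) = {$, u, w}. Thus FOLLOW(<A>) = {$, u, w}.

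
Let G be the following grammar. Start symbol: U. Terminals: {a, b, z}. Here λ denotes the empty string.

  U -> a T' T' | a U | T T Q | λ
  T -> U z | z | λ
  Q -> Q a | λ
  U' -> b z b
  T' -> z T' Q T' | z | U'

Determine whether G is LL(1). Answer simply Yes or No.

No

FIRST(U) = {λ, a, z}
FIRST(T) = {λ, a, z}
FIRST(Q) = {λ, a}
FIRST(U') = {b}
FIRST(T') = {b, z}
FOLLOW(U) = {$, z}
FOLLOW(T) = {$, a, z}
FOLLOW(Q) = {$, a, b, z}
FOLLOW(U') = {$, a, b, z}
FOLLOW(T') = {$, a, b, z}
Cell M[Q, a] receives both Q -> Q a and Q -> λ — the grammar is not LL(1).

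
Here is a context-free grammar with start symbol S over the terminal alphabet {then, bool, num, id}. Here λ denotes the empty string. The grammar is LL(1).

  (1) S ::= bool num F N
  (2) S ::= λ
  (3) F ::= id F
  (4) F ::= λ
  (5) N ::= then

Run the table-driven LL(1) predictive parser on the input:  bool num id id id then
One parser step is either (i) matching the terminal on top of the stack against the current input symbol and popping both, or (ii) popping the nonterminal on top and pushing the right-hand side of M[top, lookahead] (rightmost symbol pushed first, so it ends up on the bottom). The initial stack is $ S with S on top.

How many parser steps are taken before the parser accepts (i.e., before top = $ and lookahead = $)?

12

      Stack           Input                     Action
   1  $ S             bool num id id id then $  expand S ::= bool num F N
   2  $ N F num bool  bool num id id id then $  match bool
   3  $ N F num       num id id id then $       match num
   4  $ N F           id id id then $           expand F ::= id F
   5  $ N F id        id id id then $           match id
   6  $ N F           id id then $              expand F ::= id F
   7  $ N F id        id id then $              match id
   8  $ N F           id then $                 expand F ::= id F
   9  $ N F id        id then $                 match id
  10  $ N F           then $                    expand F ::= λ
  11  $ N             then $                    expand N ::= then
  12  $ then          then $                    match then
Accept reached after 12 steps.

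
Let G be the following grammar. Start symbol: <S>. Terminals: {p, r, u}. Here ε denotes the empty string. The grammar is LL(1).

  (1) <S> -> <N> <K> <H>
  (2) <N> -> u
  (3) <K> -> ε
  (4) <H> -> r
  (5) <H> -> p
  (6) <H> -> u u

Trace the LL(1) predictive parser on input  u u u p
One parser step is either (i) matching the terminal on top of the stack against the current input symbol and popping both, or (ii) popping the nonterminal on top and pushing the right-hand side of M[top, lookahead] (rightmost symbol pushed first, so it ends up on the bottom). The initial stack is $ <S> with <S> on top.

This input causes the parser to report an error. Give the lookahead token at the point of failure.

     Stack          Input      Action
  1  $ <S>          u u u p $  expand <S> -> <N> <K> <H>
  2  $ <H> <K> <N>  u u u p $  expand <N> -> u
  3  $ <H> <K> u    u u u p $  match u
  4  $ <H> <K>      u u p $    expand <K> -> ε
  5  $ <H>          u u p $    expand <H> -> u u
  6  $ u u          u u p $    match u
  7  $ u            u p $      match u
  8  $              p $        error: stack empty but input remains

p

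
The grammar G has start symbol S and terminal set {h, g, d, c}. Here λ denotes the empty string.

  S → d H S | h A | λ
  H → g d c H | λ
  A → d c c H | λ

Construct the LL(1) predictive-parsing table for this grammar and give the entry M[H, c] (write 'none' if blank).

none

FIRST(S) = {λ, d, h}
FIRST(H) = {λ, g}
FIRST(A) = {λ, d}
FOLLOW(S) includes $ since S is the start symbol.
FOLLOW(S): in S→d H S, the suffix after S is empty (adds nothing new). Thus FOLLOW(S) = {$}.
FOLLOW(A): in S→h A, the suffix after A is empty, so FOLLOW(A) ⊇ FOLLOW(S) = {$}. Thus FOLLOW(A) = {$}.
FOLLOW(H): in S→d H S, H is followed by S with FIRST {λ, d, h}; in S→d H S, the suffix after H is nullable, so FOLLOW(H) ⊇ FOLLOW(S) = {$}; in H→g d c H, the suffix after H is empty (adds nothing new); in A→d c c H, the suffix after H is empty, so FOLLOW(H) ⊇ FOLLOW(A) = {$}. Thus FOLLOW(H) = {$, d, h}.
For H → g d c H: FIRST(g d c H) = {g}, so it goes in M[H, t] for t ∈ {g}.
For H → λ: FIRST(λ) = {λ}, so it goes in M[H, t] for t ∈ {}; since λ ∈ FIRST, also for every t ∈ FOLLOW(H) = {$, d, h}.
None of these place a production in M[H, c].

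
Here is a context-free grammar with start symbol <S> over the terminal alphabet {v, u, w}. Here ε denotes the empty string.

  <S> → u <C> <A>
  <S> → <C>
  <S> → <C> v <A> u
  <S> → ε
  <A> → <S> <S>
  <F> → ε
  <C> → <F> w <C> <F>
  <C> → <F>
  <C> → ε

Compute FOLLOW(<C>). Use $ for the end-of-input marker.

FIRST(<F>) = {ε}
FIRST(<C>) = {ε, w}  (via <F> w <C> <F>, <F>)
FIRST(<S>) = {ε, u, v, w}  (via <C>, <C> v <A> u)
FIRST(<A>) = {ε, u, v, w}  (via <S> <S>)
FOLLOW(<S>) includes $ since <S> is the start symbol.
FOLLOW(<S>): in <A>→<S> <S> (occurrence 1), <S> is followed by <S> with FIRST {ε, u, v, w}; in <A>→<S> <S> (occurrence 1), the suffix after <S> is nullable, so FOLLOW(<S>) ⊇ FOLLOW(<A>) = {$, u, v, w}; in <A>→<S> <S> (occurrence 2), the suffix after <S> is empty, so FOLLOW(<S>) ⊇ FOLLOW(<A>) = {$, u, v, w}. Thus FOLLOW(<S>) = {$, u, v, w}.
FOLLOW(<A>): in <S>→u <C> <A>, the suffix after <A> is empty, so FOLLOW(<A>) ⊇ FOLLOW(<S>) = {$, u, v, w}; in <S>→<C> v <A> u, <A> is followed by u with FIRST {u}. Thus FOLLOW(<A>) = {$, u, v, w}.
FOLLOW(<C>): in <S>→u <C> <A>, <C> is followed by <A> with FIRST {ε, u, v, w}; in <S>→u <C> <A>, the suffix after <C> is nullable, so FOLLOW(<C>) ⊇ FOLLOW(<S>) = {$, u, v, w}; in <S>→<C>, the suffix after <C> is empty, so FOLLOW(<C>) ⊇ FOLLOW(<S>) = {$, u, v, w}; in <S>→<C> v <A> u, <C> is followed by v <A> u with FIRST {v}; in <C>→<F> w <C> <F>, <C> is followed by <F> with FIRST {ε}; in <C>→<F> w <C> <F>, the suffix after <C> is nullable (adds nothing new). Thus FOLLOW(<C>) = {$, u, v, w}.
FOLLOW(<F>): in <C>→<F> w <C> <F> (occurrence 1), <F> is followed by w <C> <F> with FIRST {w}; in <C>→<F> w <C> <F> (occurrence 2), the suffix after <F> is empty, so FOLLOW(<F>) ⊇ FOLLOW(<C>) = {$, u, v, w}; in <C>→<F>, the suffix after <F> is empty, so FOLLOW(<F>) ⊇ FOLLOW(<C>) = {$, u, v, w}. Thus FOLLOW(<F>) = {$, u, v, w}.

{$, u, v, w}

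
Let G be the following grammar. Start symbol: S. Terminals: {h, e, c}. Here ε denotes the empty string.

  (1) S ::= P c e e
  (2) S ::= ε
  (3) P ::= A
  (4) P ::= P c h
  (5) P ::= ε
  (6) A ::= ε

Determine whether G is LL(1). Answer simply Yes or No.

FIRST(S) = {ε, c}
FIRST(P) = {ε, c}
FIRST(A) = {ε}
FOLLOW(S) = {$}
FOLLOW(P) = {c}
FOLLOW(A) = {c}
Cell M[P, c] receives both P ::= A and P ::= P c h and P ::= ε — the grammar is not LL(1).

No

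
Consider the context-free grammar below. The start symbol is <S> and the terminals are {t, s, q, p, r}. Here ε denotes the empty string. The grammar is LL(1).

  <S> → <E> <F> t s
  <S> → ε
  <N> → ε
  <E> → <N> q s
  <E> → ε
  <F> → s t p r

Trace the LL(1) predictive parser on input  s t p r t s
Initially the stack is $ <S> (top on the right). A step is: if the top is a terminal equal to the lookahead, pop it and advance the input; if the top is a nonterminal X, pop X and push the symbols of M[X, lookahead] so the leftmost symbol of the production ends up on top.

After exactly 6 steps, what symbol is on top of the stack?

r

     Stack          Input          Action
  1  $ <S>          s t p r t s $  expand <S> → <E> <F> t s
  2  $ s t <F> <E>  s t p r t s $  expand <E> → ε
  3  $ s t <F>      s t p r t s $  expand <F> → s t p r
  4  $ s t r p t s  s t p r t s $  match s
  5  $ s t r p t    t p r t s $    match t
  6  $ s t r p      p r t s $      match p
Stack after step 6: $ s t r (top = r).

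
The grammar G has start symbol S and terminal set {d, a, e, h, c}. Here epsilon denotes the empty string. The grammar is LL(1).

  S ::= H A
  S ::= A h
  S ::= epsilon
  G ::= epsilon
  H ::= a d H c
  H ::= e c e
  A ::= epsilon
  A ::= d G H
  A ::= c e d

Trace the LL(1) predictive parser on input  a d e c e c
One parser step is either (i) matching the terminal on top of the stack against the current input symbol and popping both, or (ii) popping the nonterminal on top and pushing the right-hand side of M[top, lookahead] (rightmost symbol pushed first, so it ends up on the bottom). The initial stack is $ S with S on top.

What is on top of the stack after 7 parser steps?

e

     Stack        Input          Action
  1  $ S          a d e c e c $  expand S ::= H A
  2  $ A H        a d e c e c $  expand H ::= a d H c
  3  $ A c H d a  a d e c e c $  match a
  4  $ A c H d    d e c e c $    match d
  5  $ A c H      e c e c $      expand H ::= e c e
  6  $ A c e c e  e c e c $      match e
  7  $ A c e c    c e c $        match c
Stack after step 7: $ A c e (top = e).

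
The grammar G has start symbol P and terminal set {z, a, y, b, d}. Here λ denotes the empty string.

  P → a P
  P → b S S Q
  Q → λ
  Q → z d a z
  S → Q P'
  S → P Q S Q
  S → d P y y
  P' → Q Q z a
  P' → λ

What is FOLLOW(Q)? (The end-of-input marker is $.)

FIRST(P): from P→a P we get {a}; from P→b S S Q we get {b}. So FIRST(P) = {a, b}.
FIRST(Q): from Q→λ we get {λ}; from Q→z d a z we get {z}. So FIRST(Q) = {λ, z}.
FIRST(P'): from P'→Q Q z a we get {z}; from P'→λ we get {λ}. So FIRST(P') = {λ, z}.
FIRST(S): from S→Q P' we get {λ, z}; from S→P Q S Q we get {a, b}; from S→d P y y we get {d}. So FIRST(S) = {λ, a, b, d, z}.
FOLLOW(P) includes $ since P is the start symbol.
FOLLOW(P): in P→a P, the suffix after P is empty (adds nothing new); in S→P Q S Q, P is followed by Q S Q with FIRST {λ, a, b, d, z}; in S→P Q S Q, the suffix after P is nullable, so FOLLOW(P) ⊇ FOLLOW(S) = {$, a, b, d, y, z}; in S→d P y y, P is followed by y y with FIRST {y}. Thus FOLLOW(P) = {$, a, b, d, y, z}.
FOLLOW(S): in P→b S S Q (occurrence 1), S is followed by S Q with FIRST {λ, a, b, d, z}; in P→b S S Q (occurrence 1), the suffix after S is nullable, so FOLLOW(S) ⊇ FOLLOW(P) = {$, a, b, d, y, z}; in P→b S S Q (occurrence 2), S is followed by Q with FIRST {λ, z}; in P→b S S Q (occurrence 2), the suffix after S is nullable, so FOLLOW(S) ⊇ FOLLOW(P) = {$, a, b, d, y, z}; in S→P Q S Q, S is followed by Q with FIRST {λ, z}; in S→P Q S Q, the suffix after S is nullable (adds nothing new). Thus FOLLOW(S) = {$, a, b, d, y, z}.
FOLLOW(Q): in P→b S S Q, the suffix after Q is empty, so FOLLOW(Q) ⊇ FOLLOW(P) = {$, a, b, d, y, z}; in S→Q P', Q is followed by P' with FIRST {λ, z}; in S→Q P', the suffix after Q is nullable, so FOLLOW(Q) ⊇ FOLLOW(S) = {$, a, b, d, y, z}; in S→P Q S Q (occurrence 1), Q is followed by S Q with FIRST {λ, a, b, d, z}; in S→P Q S Q (occurrence 1), the suffix after Q is nullable, so FOLLOW(Q) ⊇ FOLLOW(S) = {$, a, b, d, y, z}; in S→P Q S Q (occurrence 2), the suffix after Q is empty, so FOLLOW(Q) ⊇ FOLLOW(S) = {$, a, b, d, y, z}; in P'→Q Q z a (occurrence 1), Q is followed by Q z a with FIRST {z}; in P'→Q Q z a (occurrence 2), Q is followed by z a with FIRST {z}. Thus FOLLOW(Q) = {$, a, b, d, y, z}.
FOLLOW(P'): in S→Q P', the suffix after P' is empty, so FOLLOW(P') ⊇ FOLLOW(S) = {$, a, b, d, y, z}. Thus FOLLOW(P') = {$, a, b, d, y, z}.

{$, a, b, d, y, z}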